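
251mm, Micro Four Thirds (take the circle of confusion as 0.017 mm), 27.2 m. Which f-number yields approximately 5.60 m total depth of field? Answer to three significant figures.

f/14

Write h = H − f = f²/(N·c). The thin-lens limits are Dn = s·h/(h + (s−f)) and Df = s·h/(h − (s−f)), so DoF = Df − Dn = 2·s·(s−f)·h / (h² − (s−f)²).
That is a quadratic in h: DoF·h² − 2·s·(s−f)·h − DoF·(s−f)² = 0 ⇒ h = (s−f)·(s + √(s² + DoF²)) / DoF = 26949 × (27200 + √(27200² + 5600²)) / 5600 = 26949 × (27200 + 27770.5) / 5600 ≈ 264536 mm.
Then N = f²/(c·h) = 251² / (0.017 × 264536) = 63001 / 4497.1 ≈ 14.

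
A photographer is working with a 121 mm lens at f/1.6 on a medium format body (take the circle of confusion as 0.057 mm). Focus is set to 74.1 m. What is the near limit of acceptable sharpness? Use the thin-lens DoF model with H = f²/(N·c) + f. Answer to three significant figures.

50.7 m

Hyperfocal distance H = f²/(N·c) + f = 121²/(1.6 × 0.057) + 121 = 14641/0.0912 + 121 ≈ 160658.3 mm ≈ 160.7 m.
Near limit Dn = s·(H − f)/(H + s − 2f) = 74100 × (160658.3 − 121) / (160658.3 + 74100 − 2 × 121) = 74100 × 160537.3 / 234516.3 ≈ 50725 mm ≈ 50.7 m.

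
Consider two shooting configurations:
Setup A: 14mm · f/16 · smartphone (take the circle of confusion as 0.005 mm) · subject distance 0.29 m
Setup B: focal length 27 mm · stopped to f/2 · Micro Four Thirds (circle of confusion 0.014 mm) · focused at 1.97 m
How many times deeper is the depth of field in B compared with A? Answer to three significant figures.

Setup A: H = 14²/(16×0.005) + 14 ≈ 2464.0 mm; DoF = Df − Dn = 326.817 − 260.638 ≈ 66.179 mm.
Setup B: H = 27²/(2×0.014) + 27 ≈ 26062.7 mm; DoF = Df − Dn = 2128.87 − 1833.19 ≈ 295.68 mm.
Ratio = 295.68 / 66.179 ≈ 4.47.

4.47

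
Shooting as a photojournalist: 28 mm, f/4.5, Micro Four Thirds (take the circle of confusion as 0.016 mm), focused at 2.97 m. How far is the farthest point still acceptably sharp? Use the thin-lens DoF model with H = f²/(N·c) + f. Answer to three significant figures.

4.07 m

Hyperfocal distance H = f²/(N·c) + f = 28²/(4.5 × 0.016) + 28 = 784/0.072 + 28 ≈ 10916.9 mm ≈ 10.92 m.
Far limit Df = s·(H − f)/(H − s) = 2970 × (10916.9 − 28) / (10916.9 − 2970) = 2970 × 10888.9 / 7946.9 ≈ 4069.5 mm ≈ 4.07 m.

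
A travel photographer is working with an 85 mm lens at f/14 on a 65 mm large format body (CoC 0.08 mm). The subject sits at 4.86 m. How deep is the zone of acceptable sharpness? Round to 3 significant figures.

Hyperfocal distance H = f²/(N·c) + f = 85²/(14 × 0.08) + 85 = 7225/1.12 + 85 ≈ 6535.9 mm ≈ 6.536 m.
Near limit Dn = s·(H − f)/(H + s − 2f) = 4860 × (6535.9 − 85) / (6535.9 + 4860 − 2 × 85) = 4860 × 6450.9 / 11225.9 ≈ 2793 mm.
Far limit Df = s·(H − f)/(H − s) = 4860 × (6535.9 − 85) / (6535.9 − 4860) = 4860 × 6450.9 / 1675.9 ≈ 18707 mm.
Depth of field = Df − Dn = 18707 − 2793 ≈ 15914 mm ≈ 15.9 m.

15.9 m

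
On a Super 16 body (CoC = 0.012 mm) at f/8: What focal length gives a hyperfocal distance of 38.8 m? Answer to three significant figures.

From H = f²/(N·c) + f, with f ≪ H: f ≈ √(H·N·c) = √(38800 × 8 × 0.012) = √3724.8 ≈ 61.03 mm.
The +f correction barely moves this — solving exactly, f² + N·c·f − N·c·H = 0 ⇒ f = (−N·c + √((N·c)² + 4·N·c·H))/2 = (−0.096 + √14899)/2 ≈ 60.983 mm, so f ≈ 61.0 mm.

61.0 mm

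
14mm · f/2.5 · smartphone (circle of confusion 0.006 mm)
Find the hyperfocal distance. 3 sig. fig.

Hyperfocal distance H = f²/(N·c) + f = 14²/(2.5 × 0.006) + 14 = 196/0.015 + 14 ≈ 13080.7 mm ≈ 13.1 m.

13.1 m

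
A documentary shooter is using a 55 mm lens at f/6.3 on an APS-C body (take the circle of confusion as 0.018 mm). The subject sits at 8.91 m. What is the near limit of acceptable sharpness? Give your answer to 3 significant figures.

Hyperfocal distance H = f²/(N·c) + f = 55²/(6.3 × 0.018) + 55 = 3025/0.1134 + 55 ≈ 26730.5 mm ≈ 26.73 m.
Near limit Dn = s·(H − f)/(H + s − 2f) = 8910 × (26730.5 − 55) / (26730.5 + 8910 − 2 × 55) = 8910 × 26675.5 / 35530.5 ≈ 6689.4 mm ≈ 6.69 m.

6.69 m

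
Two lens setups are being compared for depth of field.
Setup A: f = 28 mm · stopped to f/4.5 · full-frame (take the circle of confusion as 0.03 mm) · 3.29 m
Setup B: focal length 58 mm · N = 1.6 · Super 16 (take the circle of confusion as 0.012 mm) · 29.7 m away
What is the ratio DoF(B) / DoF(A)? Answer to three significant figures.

1.92

Setup A: H = 28²/(4.5×0.03) + 28 ≈ 5835.4 mm; DoF = Df − Dn = 7506.2 − 2106.7 ≈ 5399.5 mm.
Setup B: H = 58²/(1.6×0.012) + 58 ≈ 175266.3 mm; DoF = Df − Dn = 35748 − 25402 ≈ 10346 mm.
Ratio = 10346 / 5399.5 ≈ 1.92.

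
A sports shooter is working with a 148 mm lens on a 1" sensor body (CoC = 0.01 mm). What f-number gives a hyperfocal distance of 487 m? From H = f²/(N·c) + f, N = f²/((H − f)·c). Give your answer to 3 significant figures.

Rearrange H = f²/(N·c) + f for N: N = f² / ((H − f)·c).
N = 148² / ((487000 − 148) × 0.01) = 21904 / 4869 ≈ 4.50.

f/4.50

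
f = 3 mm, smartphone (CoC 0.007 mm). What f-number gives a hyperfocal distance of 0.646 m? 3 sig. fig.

Rearrange H = f²/(N·c) + f for N: N = f² / ((H − f)·c).
N = 3² / ((646 − 3) × 0.007) = 9 / 4.501 ≈ 2.00.

f/2.00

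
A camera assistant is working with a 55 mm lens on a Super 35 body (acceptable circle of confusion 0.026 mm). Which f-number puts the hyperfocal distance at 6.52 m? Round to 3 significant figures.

f/18

Rearrange H = f²/(N·c) + f for N: N = f² / ((H − f)·c).
N = 55² / ((6520 − 55) × 0.026) = 3025 / 168.1 ≈ 18.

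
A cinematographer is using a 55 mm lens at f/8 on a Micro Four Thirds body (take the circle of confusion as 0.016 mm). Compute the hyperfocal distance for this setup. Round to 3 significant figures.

23.7 m

Hyperfocal distance H = f²/(N·c) + f = 55²/(8 × 0.016) + 55 = 3025/0.128 + 55 ≈ 23687.8 mm ≈ 23.7 m.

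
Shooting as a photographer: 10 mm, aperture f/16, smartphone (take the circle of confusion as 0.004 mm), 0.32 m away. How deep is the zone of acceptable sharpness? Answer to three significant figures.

Hyperfocal distance H = f²/(N·c) + f = 10²/(16 × 0.004) + 10 = 100/0.064 + 10 ≈ 1572.5 mm ≈ 1.573 m.
Near limit Dn = s·(H − f)/(H + s − 2f) = 320 × (1572.5 − 10) / (1572.5 + 320 − 2 × 10) = 320 × 1562.5 / 1872.5 ≈ 267.02 mm.
Far limit Df = s·(H − f)/(H − s) = 320 × (1572.5 − 10) / (1572.5 − 320) = 320 × 1562.5 / 1252.5 ≈ 399.20 mm.
Depth of field = Df − Dn = 399.20 − 267.02 ≈ 132.18 mm.

132 mm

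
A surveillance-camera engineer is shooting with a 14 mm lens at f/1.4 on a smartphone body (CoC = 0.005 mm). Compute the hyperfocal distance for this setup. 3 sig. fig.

28.0 m

Hyperfocal distance H = f²/(N·c) + f = 14²/(1.4 × 0.005) + 14 = 196/0.007 + 14 ≈ 28014.0 mm ≈ 28.0 m.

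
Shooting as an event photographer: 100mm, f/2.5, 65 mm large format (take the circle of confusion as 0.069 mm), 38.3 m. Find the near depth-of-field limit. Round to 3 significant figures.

Hyperfocal distance H = f²/(N·c) + f = 100²/(2.5 × 0.069) + 100 = 10000/0.1725 + 100 ≈ 58071.0 mm ≈ 58.07 m.
Near limit Dn = s·(H − f)/(H + s − 2f) = 38300 × (58071.0 − 100) / (58071.0 + 38300 − 2 × 100) = 38300 × 57971.0 / 96171.0 ≈ 23087 mm ≈ 23.1 m.

23.1 m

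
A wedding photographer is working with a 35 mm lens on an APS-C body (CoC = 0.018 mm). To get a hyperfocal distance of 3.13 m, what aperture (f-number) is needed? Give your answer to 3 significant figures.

f/22

Rearrange H = f²/(N·c) + f for N: N = f² / ((H − f)·c).
N = 35² / ((3130 − 35) × 0.018) = 1225 / 55.71 ≈ 22.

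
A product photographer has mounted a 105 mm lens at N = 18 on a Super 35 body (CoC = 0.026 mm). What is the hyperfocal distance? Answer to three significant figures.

23.7 m

Hyperfocal distance H = f²/(N·c) + f = 105²/(18 × 0.026) + 105 = 11025/0.468 + 105 ≈ 23662.7 mm ≈ 23.7 m.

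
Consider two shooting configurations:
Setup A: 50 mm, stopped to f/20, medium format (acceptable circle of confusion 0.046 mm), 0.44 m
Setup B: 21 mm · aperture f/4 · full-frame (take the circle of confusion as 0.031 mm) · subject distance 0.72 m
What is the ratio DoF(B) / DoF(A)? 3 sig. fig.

2.28

Setup A: H = 50²/(20×0.046) + 50 ≈ 2767.4 mm; DoF = Df − Dn = 513.73 − 384.78 ≈ 128.95 mm.
Setup B: H = 21²/(4×0.031) + 21 ≈ 3577.5 mm; DoF = Df − Dn = 896.13 − 601.73 ≈ 294.40 mm.
Ratio = 294.40 / 128.95 ≈ 2.28.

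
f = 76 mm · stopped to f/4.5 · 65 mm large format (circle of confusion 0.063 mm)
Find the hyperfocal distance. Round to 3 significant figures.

Hyperfocal distance H = f²/(N·c) + f = 76²/(4.5 × 0.063) + 76 = 5776/0.2835 + 76 ≈ 20449.9 mm ≈ 20.4 m.

20.4 m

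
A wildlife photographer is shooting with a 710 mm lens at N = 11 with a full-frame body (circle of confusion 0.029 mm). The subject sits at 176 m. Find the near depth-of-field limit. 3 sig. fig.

Hyperfocal distance H = f²/(N·c) + f = 710²/(11 × 0.029) + 710 = 504100/0.319 + 710 ≈ 1580960.8 mm ≈ 1581 m.
Near limit Dn = s·(H − f)/(H + s − 2f) = 176000 × (1580960.8 − 710) / (1580960.8 + 176000 − 2 × 710) = 176000 × 1580250.8 / 1755540.8 ≈ 158426 mm ≈ 158 m.

158 m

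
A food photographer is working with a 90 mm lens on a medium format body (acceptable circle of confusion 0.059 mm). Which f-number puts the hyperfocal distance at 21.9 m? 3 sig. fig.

f/6.29

Rearrange H = f²/(N·c) + f for N: N = f² / ((H − f)·c).
N = 90² / ((21900 − 90) × 0.059) = 8100 / 1287 ≈ 6.29.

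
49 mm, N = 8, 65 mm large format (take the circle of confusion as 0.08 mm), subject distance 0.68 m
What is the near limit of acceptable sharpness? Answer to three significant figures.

0.582 m

Hyperfocal distance H = f²/(N·c) + f = 49²/(8 × 0.08) + 49 = 2401/0.64 + 49 ≈ 3800.6 mm ≈ 3.801 m.
Near limit Dn = s·(H − f)/(H + s − 2f) = 680 × (3800.6 − 49) / (3800.6 + 680 − 2 × 49) = 680 × 3751.6 / 4382.6 ≈ 582.09 mm ≈ 0.582 m.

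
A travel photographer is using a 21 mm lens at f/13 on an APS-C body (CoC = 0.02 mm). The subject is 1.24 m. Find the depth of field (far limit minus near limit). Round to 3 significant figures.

Hyperfocal distance H = f²/(N·c) + f = 21²/(13 × 0.02) + 21 = 441/0.26 + 21 ≈ 1717.2 mm ≈ 1.717 m.
Near limit Dn = s·(H − f)/(H + s − 2f) = 1240 × (1717.2 − 21) / (1717.2 + 1240 − 2 × 21) = 1240 × 1696.2 / 2915.2 ≈ 721.5 mm.
Far limit Df = s·(H − f)/(H − s) = 1240 × (1717.2 − 21) / (1717.2 − 1240) = 1240 × 1696.2 / 477.2 ≈ 4407.9 mm.
Depth of field = Df − Dn = 4407.9 − 721.5 ≈ 3686.4 mm ≈ 3.69 m.

3.69 m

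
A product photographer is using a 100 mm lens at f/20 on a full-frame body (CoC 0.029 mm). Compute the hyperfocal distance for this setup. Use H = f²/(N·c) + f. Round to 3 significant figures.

17.3 m

Hyperfocal distance H = f²/(N·c) + f = 100²/(20 × 0.029) + 100 = 10000/0.58 + 100 ≈ 17341.4 mm ≈ 17.3 m.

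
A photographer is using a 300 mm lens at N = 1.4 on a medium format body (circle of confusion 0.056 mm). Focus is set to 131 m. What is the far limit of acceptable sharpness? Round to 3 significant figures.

148 m

Hyperfocal distance H = f²/(N·c) + f = 300²/(1.4 × 0.056) + 300 = 90000/0.0784 + 300 ≈ 1148259.2 mm ≈ 1148 m.
Far limit Df = s·(H − f)/(H − s) = 131000 × (1148259.2 − 300) / (1148259.2 − 131000) = 131000 × 1147959.2 / 1017259.2 ≈ 147831 mm ≈ 148 m.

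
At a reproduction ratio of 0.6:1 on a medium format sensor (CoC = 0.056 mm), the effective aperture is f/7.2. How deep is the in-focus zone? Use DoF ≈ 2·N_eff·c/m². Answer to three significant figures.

2.24 mm

At magnification m, DoF ≈ 2·N_eff·c/m² = 2 × 7.2 × 0.056 / 0.6² = 0.8064 / 0.36 ≈ 2.24 mm.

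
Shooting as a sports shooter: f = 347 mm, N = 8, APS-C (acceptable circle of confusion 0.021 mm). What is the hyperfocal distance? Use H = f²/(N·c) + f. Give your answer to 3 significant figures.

Hyperfocal distance H = f²/(N·c) + f = 347²/(8 × 0.021) + 347 = 120409/0.168 + 347 ≈ 717067.2 mm ≈ 717 m.

717 m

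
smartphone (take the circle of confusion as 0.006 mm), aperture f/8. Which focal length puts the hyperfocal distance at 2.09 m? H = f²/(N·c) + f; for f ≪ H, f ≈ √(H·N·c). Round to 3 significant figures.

9.99 mm

From H = f²/(N·c) + f, with f ≪ H: f ≈ √(H·N·c) = √(2090 × 8 × 0.006) = √100.32 ≈ 10.02 mm.
Exact: f² + N·c·f − N·c·H = 0 ⇒ f = (−N·c + √((N·c)² + 4·N·c·H))/2 = (−0.048 + √401.28)/2 ≈ 9.9920 mm ≈ 9.99 mm.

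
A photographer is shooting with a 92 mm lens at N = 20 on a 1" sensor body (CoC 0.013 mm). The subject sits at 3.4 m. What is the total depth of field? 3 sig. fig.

Hyperfocal distance H = f²/(N·c) + f = 92²/(20 × 0.013) + 92 = 8464/0.26 + 92 ≈ 32645.8 mm ≈ 32.65 m.
Near limit Dn = s·(H − f)/(H + s − 2f) = 3400 × (32645.8 − 92) / (32645.8 + 3400 − 2 × 92) = 3400 × 32553.8 / 35861.8 ≈ 3086.37 mm.
Far limit Df = s·(H − f)/(H − s) = 3400 × (32645.8 − 92) / (32645.8 − 3400) = 3400 × 32553.8 / 29245.8 ≈ 3784.57 mm.
Depth of field = Df − Dn = 3784.57 − 3086.37 ≈ 698.20 mm ≈ 0.698 m.

0.698 m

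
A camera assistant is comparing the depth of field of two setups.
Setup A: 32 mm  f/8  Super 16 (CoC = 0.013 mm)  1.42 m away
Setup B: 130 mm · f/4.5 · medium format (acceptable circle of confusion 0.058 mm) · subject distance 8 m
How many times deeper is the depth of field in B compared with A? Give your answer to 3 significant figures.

4.83

Setup A: H = 32²/(8×0.013) + 32 ≈ 9878.2 mm; DoF = Df − Dn = 1653.02 − 1244.56 ≈ 408.46 mm.
Setup B: H = 130²/(4.5×0.058) + 130 ≈ 64881.0 mm; DoF = Df − Dn = 9106.9 − 7133.0 ≈ 1973.9 mm.
Ratio = 1973.9 / 408.46 ≈ 4.83.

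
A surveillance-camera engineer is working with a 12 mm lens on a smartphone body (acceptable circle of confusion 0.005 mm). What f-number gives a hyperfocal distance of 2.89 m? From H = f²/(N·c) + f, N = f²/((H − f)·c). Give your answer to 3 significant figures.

Rearrange H = f²/(N·c) + f for N: N = f² / ((H − f)·c).
N = 12² / ((2890 − 12) × 0.005) = 144 / 14.39 ≈ 10.

f/10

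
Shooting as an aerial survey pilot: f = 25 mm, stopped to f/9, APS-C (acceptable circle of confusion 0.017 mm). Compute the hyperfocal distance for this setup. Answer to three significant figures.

4.11 m

Hyperfocal distance H = f²/(N·c) + f = 25²/(9 × 0.017) + 25 = 625/0.153 + 25 ≈ 4110.0 mm ≈ 4.11 m.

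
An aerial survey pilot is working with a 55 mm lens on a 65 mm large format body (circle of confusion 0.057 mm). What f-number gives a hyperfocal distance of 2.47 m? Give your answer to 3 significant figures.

f/22

Rearrange H = f²/(N·c) + f for N: N = f² / ((H − f)·c).
N = 55² / ((2470 − 55) × 0.057) = 3025 / 137.7 ≈ 22.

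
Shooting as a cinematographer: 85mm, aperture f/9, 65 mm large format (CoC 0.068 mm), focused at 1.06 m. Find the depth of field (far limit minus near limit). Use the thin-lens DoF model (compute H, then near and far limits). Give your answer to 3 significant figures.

Hyperfocal distance H = f²/(N·c) + f = 85²/(9 × 0.068) + 85 = 7225/0.612 + 85 ≈ 11890.6 mm ≈ 11.89 m.
Near limit Dn = s·(H − f)/(H + s − 2f) = 1060 × (11890.6 − 85) / (11890.6 + 1060 − 2 × 85) = 1060 × 11805.6 / 12780.6 ≈ 979.13 mm.
Far limit Df = s·(H − f)/(H − s) = 1060 × (11890.6 − 85) / (11890.6 − 1060) = 1060 × 11805.6 / 10830.6 ≈ 1155.42 mm.
Depth of field = Df − Dn = 1155.42 − 979.13 ≈ 176.29 mm.

176 mm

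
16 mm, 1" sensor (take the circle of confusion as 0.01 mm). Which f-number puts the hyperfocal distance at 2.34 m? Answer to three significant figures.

Rearrange H = f²/(N·c) + f for N: N = f² / ((H − f)·c).
N = 16² / ((2340 − 16) × 0.01) = 256 / 23.24 ≈ 11.

f/11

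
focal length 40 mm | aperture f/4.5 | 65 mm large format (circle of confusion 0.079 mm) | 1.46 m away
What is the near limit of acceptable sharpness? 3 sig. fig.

Hyperfocal distance H = f²/(N·c) + f = 40²/(4.5 × 0.079) + 40 = 1600/0.3555 + 40 ≈ 4540.7 mm ≈ 4.541 m.
Near limit Dn = s·(H − f)/(H + s − 2f) = 1460 × (4540.7 − 40) / (4540.7 + 1460 − 2 × 40) = 1460 × 4500.7 / 5920.7 ≈ 1109.8 mm ≈ 1.11 m.

1.11 m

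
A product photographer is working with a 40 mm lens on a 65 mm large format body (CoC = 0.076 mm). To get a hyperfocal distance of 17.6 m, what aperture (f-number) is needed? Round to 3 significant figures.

Rearrange H = f²/(N·c) + f for N: N = f² / ((H − f)·c).
N = 40² / ((17600 − 40) × 0.076) = 1600 / 1335 ≈ 1.20.

f/1.20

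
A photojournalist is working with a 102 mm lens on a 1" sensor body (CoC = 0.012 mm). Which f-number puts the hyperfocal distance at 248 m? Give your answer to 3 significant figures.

f/3.50

Rearrange H = f²/(N·c) + f for N: N = f² / ((H − f)·c).
N = 102² / ((248000 − 102) × 0.012) = 10404 / 2975 ≈ 3.50.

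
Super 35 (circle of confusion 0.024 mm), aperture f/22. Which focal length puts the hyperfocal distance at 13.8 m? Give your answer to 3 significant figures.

85.1 mm

From H = f²/(N·c) + f, with f ≪ H: f ≈ √(H·N·c) = √(13800 × 22 × 0.024) = √7286.4 ≈ 85.36 mm.
Exact: f² + N·c·f − N·c·H = 0 ⇒ f = (−N·c + √((N·c)² + 4·N·c·H))/2 = (−0.528 + √29146)/2 ≈ 85.097 mm ≈ 85.1 mm.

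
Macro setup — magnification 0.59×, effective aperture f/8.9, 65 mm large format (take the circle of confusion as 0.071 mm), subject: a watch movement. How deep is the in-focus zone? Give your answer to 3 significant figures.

3.63 mm

At magnification m, DoF ≈ 2·N_eff·c/m² = 2 × 8.9 × 0.071 / 0.59² = 1.264 / 0.3481 ≈ 3.63 mm.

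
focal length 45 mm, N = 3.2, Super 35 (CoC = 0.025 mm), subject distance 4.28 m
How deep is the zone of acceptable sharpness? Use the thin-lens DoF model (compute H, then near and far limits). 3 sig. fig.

Hyperfocal distance H = f²/(N·c) + f = 45²/(3.2 × 0.025) + 45 = 2025/0.08 + 45 ≈ 25357.5 mm ≈ 25.36 m.
Near limit Dn = s·(H − f)/(H + s − 2f) = 4280 × (25357.5 − 45) / (25357.5 + 4280 − 2 × 45) = 4280 × 25312.5 / 29547.5 ≈ 3666.6 mm.
Far limit Df = s·(H − f)/(H − s) = 4280 × (25357.5 − 45) / (25357.5 − 4280) = 4280 × 25312.5 / 21077.5 ≈ 5140.0 mm.
Depth of field = Df − Dn = 5140.0 − 3666.6 ≈ 1473.4 mm ≈ 1.47 m.

1.47 m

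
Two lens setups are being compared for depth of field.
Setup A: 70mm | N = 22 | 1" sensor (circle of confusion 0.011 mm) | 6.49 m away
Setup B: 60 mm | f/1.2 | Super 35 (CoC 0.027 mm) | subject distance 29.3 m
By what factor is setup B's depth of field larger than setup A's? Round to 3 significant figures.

3.62

Setup A: H = 70²/(22×0.011) + 70 ≈ 20317.9 mm; DoF = Df − Dn = 9503.2 − 4927.6 ≈ 4575.6 mm.
Setup B: H = 60²/(1.2×0.027) + 60 ≈ 111171.1 mm; DoF = Df − Dn = 39764 − 23196 ≈ 16568 mm.
Ratio = 16568 / 4575.6 ≈ 3.62.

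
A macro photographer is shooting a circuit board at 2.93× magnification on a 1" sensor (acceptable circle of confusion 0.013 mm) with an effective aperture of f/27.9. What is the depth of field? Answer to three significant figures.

At magnification m, DoF ≈ 2·N_eff·c/m² = 2 × 27.9 × 0.013 / 2.93² = 0.7254 / 8.585 ≈ 0.0845 mm.

0.0845 mm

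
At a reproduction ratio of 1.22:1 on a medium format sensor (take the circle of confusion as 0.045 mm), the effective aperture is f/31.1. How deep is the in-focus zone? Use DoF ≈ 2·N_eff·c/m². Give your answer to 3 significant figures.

At magnification m, DoF ≈ 2·N_eff·c/m² = 2 × 31.1 × 0.045 / 1.22² = 2.799 / 1.488 ≈ 1.88 mm.

1.88 mm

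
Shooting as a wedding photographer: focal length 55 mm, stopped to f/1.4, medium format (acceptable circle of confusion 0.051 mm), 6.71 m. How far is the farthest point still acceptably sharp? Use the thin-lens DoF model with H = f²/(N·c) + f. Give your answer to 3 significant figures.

Hyperfocal distance H = f²/(N·c) + f = 55²/(1.4 × 0.051) + 55 = 3025/0.0714 + 55 ≈ 42421.9 mm ≈ 42.42 m.
Far limit Df = s·(H − f)/(H − s) = 6710 × (42421.9 − 55) / (42421.9 − 6710) = 6710 × 42366.9 / 35711.9 ≈ 7960.4 mm ≈ 7.96 m.

7.96 m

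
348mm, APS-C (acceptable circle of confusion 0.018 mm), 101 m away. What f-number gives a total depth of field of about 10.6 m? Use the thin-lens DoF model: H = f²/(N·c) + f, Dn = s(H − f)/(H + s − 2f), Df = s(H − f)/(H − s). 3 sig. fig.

f/3.50

Write h = H − f = f²/(N·c). The thin-lens limits are Dn = s·h/(h + (s−f)) and Df = s·h/(h − (s−f)), so DoF = Df − Dn = 2·s·(s−f)·h / (h² − (s−f)²).
That is a quadratic in h: DoF·h² − 2·s·(s−f)·h − DoF·(s−f)² = 0 ⇒ h = (s−f)·(s + √(s² + DoF²)) / DoF = 100652 × (101000 + √(101000² + 10600²)) / 10600 = 100652 × (101000 + 101555) / 10600 ≈ 1923353 mm.
Then N = f²/(c·h) = 348² / (0.018 × 1923353) = 121104 / 34620 ≈ 3.50.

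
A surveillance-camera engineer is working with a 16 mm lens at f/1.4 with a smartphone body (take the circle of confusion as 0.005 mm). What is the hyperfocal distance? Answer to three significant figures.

36.6 m

Hyperfocal distance H = f²/(N·c) + f = 16²/(1.4 × 0.005) + 16 = 256/0.007 + 16 ≈ 36587.4 mm ≈ 36.6 m.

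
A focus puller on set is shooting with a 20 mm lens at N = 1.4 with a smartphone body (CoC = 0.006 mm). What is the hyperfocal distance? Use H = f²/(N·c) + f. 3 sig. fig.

Hyperfocal distance H = f²/(N·c) + f = 20²/(1.4 × 0.006) + 20 = 400/0.0084 + 20 ≈ 47639.0 mm ≈ 47.6 m.

47.6 m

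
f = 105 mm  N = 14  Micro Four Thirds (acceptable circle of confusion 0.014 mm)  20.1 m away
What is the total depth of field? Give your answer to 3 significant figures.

16.4 m

Hyperfocal distance H = f²/(N·c) + f = 105²/(14 × 0.014) + 105 = 11025/0.196 + 105 ≈ 56355.0 mm ≈ 56.35 m.
Near limit Dn = s·(H − f)/(H + s − 2f) = 20100 × (56355.0 − 105) / (56355.0 + 20100 − 2 × 105) = 20100 × 56250.0 / 76245.0 ≈ 14829 mm.
Far limit Df = s·(H − f)/(H − s) = 20100 × (56355.0 − 105) / (56355.0 − 20100) = 20100 × 56250.0 / 36255.0 ≈ 31185 mm.
Depth of field = Df − Dn = 31185 − 14829 ≈ 16356 mm ≈ 16.4 m.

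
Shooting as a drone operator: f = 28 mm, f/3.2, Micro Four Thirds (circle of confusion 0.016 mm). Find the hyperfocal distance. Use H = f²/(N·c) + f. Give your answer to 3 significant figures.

Hyperfocal distance H = f²/(N·c) + f = 28²/(3.2 × 0.016) + 28 = 784/0.0512 + 28 ≈ 15340.5 mm ≈ 15.3 m.

15.3 m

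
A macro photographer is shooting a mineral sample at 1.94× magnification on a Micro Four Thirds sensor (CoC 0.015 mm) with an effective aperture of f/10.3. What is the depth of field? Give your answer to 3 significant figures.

At magnification m, DoF ≈ 2·N_eff·c/m² = 2 × 10.3 × 0.015 / 1.94² = 0.309 / 3.764 ≈ 0.0821 mm.

0.0821 mm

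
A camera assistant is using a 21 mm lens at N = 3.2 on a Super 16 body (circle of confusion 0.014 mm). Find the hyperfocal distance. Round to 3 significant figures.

Hyperfocal distance H = f²/(N·c) + f = 21²/(3.2 × 0.014) + 21 = 441/0.0448 + 21 ≈ 9864.7 mm ≈ 9.86 m.

9.86 m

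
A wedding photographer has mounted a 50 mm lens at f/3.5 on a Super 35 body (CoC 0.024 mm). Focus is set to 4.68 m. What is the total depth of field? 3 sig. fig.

1.49 m

Hyperfocal distance H = f²/(N·c) + f = 50²/(3.5 × 0.024) + 50 = 2500/0.084 + 50 ≈ 29811.9 mm ≈ 29.81 m.
Near limit Dn = s·(H − f)/(H + s − 2f) = 4680 × (29811.9 − 50) / (29811.9 + 4680 − 2 × 50) = 4680 × 29761.9 / 34391.9 ≈ 4050.0 mm.
Far limit Df = s·(H − f)/(H − s) = 4680 × (29811.9 − 50) / (29811.9 − 4680) = 4680 × 29761.9 / 25131.9 ≈ 5542.2 mm.
Depth of field = Df − Dn = 5542.2 − 4050.0 ≈ 1492.2 mm ≈ 1.49 m.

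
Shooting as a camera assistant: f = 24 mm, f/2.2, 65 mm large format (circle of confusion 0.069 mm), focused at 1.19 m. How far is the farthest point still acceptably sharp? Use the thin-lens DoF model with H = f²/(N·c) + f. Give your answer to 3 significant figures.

Hyperfocal distance H = f²/(N·c) + f = 24²/(2.2 × 0.069) + 24 = 576/0.1518 + 24 ≈ 3818.5 mm ≈ 3.818 m.
Far limit Df = s·(H − f)/(H − s) = 1190 × (3818.5 − 24) / (3818.5 − 1190) = 1190 × 3794.5 / 2628.5 ≈ 1717.9 mm ≈ 1.72 m.

1.72 m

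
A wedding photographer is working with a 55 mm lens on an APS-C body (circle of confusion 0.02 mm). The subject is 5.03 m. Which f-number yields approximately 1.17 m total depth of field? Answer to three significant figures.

f/3.49

Write h = H − f = f²/(N·c). The thin-lens limits are Dn = s·h/(h + (s−f)) and Df = s·h/(h − (s−f)), so DoF = Df − Dn = 2·s·(s−f)·h / (h² − (s−f)²).
That is a quadratic in h: DoF·h² − 2·s·(s−f)·h − DoF·(s−f)² = 0 ⇒ h = (s−f)·(s + √(s² + DoF²)) / DoF = 4975 × (5030 + √(5030² + 1170²)) / 1170 = 4975 × (5030 + 5164.28) / 1170 ≈ 43347 mm.
Then N = f²/(c·h) = 55² / (0.02 × 43347) = 3025 / 866.95 ≈ 3.49.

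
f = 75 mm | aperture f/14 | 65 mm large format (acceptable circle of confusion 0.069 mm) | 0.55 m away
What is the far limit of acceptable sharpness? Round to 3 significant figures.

Hyperfocal distance H = f²/(N·c) + f = 75²/(14 × 0.069) + 75 = 5625/0.966 + 75 ≈ 5898.0 mm ≈ 5.898 m.
Far limit Df = s·(H − f)/(H − s) = 550 × (5898.0 − 75) / (5898.0 − 550) = 550 × 5823.0 / 5348.0 ≈ 598.85 mm ≈ 0.599 m.

0.599 m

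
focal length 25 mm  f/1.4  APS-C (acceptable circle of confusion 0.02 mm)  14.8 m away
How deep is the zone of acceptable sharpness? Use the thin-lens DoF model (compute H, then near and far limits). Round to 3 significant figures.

34.9 m

Hyperfocal distance H = f²/(N·c) + f = 25²/(1.4 × 0.02) + 25 = 625/0.028 + 25 ≈ 22346.4 mm ≈ 22.35 m.
Near limit Dn = s·(H − f)/(H + s − 2f) = 14800 × (22346.4 − 25) / (22346.4 + 14800 − 2 × 25) = 14800 × 22321.4 / 37096.4 ≈ 8905 mm.
Far limit Df = s·(H − f)/(H − s) = 14800 × (22346.4 − 25) / (22346.4 − 14800) = 14800 × 22321.4 / 7546.4 ≈ 43777 mm.
Depth of field = Df − Dn = 43777 − 8905 ≈ 34872 mm ≈ 34.9 m.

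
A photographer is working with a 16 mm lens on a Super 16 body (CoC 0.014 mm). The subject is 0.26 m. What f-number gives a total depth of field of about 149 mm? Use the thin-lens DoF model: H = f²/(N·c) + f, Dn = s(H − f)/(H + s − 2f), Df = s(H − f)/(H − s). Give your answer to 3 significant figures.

f/20

Write h = H − f = f²/(N·c). The thin-lens limits are Dn = s·h/(h + (s−f)) and Df = s·h/(h − (s−f)), so DoF = Df − Dn = 2·s·(s−f)·h / (h² − (s−f)²).
That is a quadratic in h: DoF·h² − 2·s·(s−f)·h − DoF·(s−f)² = 0 ⇒ h = (s−f)·(s + √(s² + DoF²)) / DoF = 244 × (260 + √(260² + 149²)) / 149 = 244 × (260 + 299.668) / 149 ≈ 916.50 mm.
Then N = f²/(c·h) = 16² / (0.014 × 916.50) = 256 / 12.831 ≈ 20.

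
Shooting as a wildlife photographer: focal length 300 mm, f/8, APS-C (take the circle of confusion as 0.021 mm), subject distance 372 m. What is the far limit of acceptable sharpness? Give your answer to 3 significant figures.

1220 m

Hyperfocal distance H = f²/(N·c) + f = 300²/(8 × 0.021) + 300 = 90000/0.168 + 300 ≈ 536014.3 mm ≈ 536.0 m.
Far limit Df = s·(H − f)/(H − s) = 372000 × (536014.3 − 300) / (536014.3 − 372000) = 372000 × 535714.3 / 164014.3 ≈ 1215051 mm ≈ 1220 m.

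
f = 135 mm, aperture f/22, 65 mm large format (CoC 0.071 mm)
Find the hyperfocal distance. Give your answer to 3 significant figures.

11.8 m

Hyperfocal distance H = f²/(N·c) + f = 135²/(22 × 0.071) + 135 = 18225/1.562 + 135 ≈ 11802.7 mm ≈ 11.8 m.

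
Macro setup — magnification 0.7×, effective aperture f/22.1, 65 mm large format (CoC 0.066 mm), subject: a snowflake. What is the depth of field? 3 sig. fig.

5.95 mm

At magnification m, DoF ≈ 2·N_eff·c/m² = 2 × 22.1 × 0.066 / 0.7² = 2.917 / 0.49 ≈ 5.95 mm.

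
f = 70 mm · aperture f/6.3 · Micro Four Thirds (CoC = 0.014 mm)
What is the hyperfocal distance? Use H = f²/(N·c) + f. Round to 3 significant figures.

Hyperfocal distance H = f²/(N·c) + f = 70²/(6.3 × 0.014) + 70 = 4900/0.0882 + 70 ≈ 55625.6 mm ≈ 55.6 m.

55.6 m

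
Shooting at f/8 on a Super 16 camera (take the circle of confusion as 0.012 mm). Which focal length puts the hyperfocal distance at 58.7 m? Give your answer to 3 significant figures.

75.0 mm

From H = f²/(N·c) + f, with f ≪ H: f ≈ √(H·N·c) = √(58700 × 8 × 0.012) = √5635.2 ≈ 75.07 mm.
Exact: f² + N·c·f − N·c·H = 0 ⇒ f = (−N·c + √((N·c)² + 4·N·c·H))/2 = (−0.096 + √22541)/2 ≈ 75.020 mm ≈ 75.0 mm.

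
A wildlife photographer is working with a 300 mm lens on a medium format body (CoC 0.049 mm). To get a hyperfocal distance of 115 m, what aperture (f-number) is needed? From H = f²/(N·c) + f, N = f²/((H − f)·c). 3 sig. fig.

Rearrange H = f²/(N·c) + f for N: N = f² / ((H − f)·c).
N = 300² / ((115000 − 300) × 0.049) = 90000 / 5620 ≈ 16.

f/16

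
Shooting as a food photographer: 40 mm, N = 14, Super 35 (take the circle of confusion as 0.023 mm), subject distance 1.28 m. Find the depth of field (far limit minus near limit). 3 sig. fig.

0.681 m

Hyperfocal distance H = f²/(N·c) + f = 40²/(14 × 0.023) + 40 = 1600/0.322 + 40 ≈ 5008.9 mm ≈ 5.009 m.
Near limit Dn = s·(H − f)/(H + s − 2f) = 1280 × (5008.9 − 40) / (5008.9 + 1280 − 2 × 40) = 1280 × 4968.9 / 6208.9 ≈ 1024.37 mm.
Far limit Df = s·(H − f)/(H − s) = 1280 × (5008.9 − 40) / (5008.9 − 1280) = 1280 × 4968.9 / 3728.9 ≈ 1705.64 mm.
Depth of field = Df − Dn = 1705.64 − 1024.37 ≈ 681.27 mm ≈ 0.681 m.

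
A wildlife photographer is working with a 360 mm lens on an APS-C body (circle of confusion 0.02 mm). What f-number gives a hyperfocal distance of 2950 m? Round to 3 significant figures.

Rearrange H = f²/(N·c) + f for N: N = f² / ((H − f)·c).
N = 360² / ((2950000 − 360) × 0.02) = 129600 / 58993 ≈ 2.20.

f/2.20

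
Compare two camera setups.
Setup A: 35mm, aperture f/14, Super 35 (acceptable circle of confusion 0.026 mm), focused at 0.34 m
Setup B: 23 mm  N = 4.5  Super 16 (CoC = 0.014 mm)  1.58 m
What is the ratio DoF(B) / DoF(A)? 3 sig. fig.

9.77

Setup A: H = 35²/(14×0.026) + 35 ≈ 3400.4 mm; DoF = Df − Dn = 373.885 − 311.747 ≈ 62.138 mm.
Setup B: H = 23²/(4.5×0.014) + 23 ≈ 8419.8 mm; DoF = Df − Dn = 1939.67 − 1332.85 ≈ 606.82 mm.
Ratio = 606.82 / 62.138 ≈ 9.77.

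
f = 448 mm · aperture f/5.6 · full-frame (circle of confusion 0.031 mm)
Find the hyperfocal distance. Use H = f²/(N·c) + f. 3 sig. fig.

Hyperfocal distance H = f²/(N·c) + f = 448²/(5.6 × 0.031) + 448 = 200704/0.1736 + 448 ≈ 1156577.0 mm ≈ 1160 m.

1160 m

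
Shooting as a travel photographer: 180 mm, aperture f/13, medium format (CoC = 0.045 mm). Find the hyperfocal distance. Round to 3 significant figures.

55.6 m

Hyperfocal distance H = f²/(N·c) + f = 180²/(13 × 0.045) + 180 = 32400/0.585 + 180 ≈ 55564.6 mm ≈ 55.6 m.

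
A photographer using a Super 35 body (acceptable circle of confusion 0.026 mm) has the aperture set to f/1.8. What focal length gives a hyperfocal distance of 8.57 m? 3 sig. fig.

From H = f²/(N·c) + f, with f ≪ H: f ≈ √(H·N·c) = √(8570 × 1.8 × 0.026) = √401.08 ≈ 20.03 mm.
The +f correction barely moves this — solving exactly, f² + N·c·f − N·c·H = 0 ⇒ f = (−N·c + √((N·c)² + 4·N·c·H))/2 = (−0.0468 + √1604.3)/2 ≈ 20.003 mm, so f ≈ 20.0 mm.

20.0 mm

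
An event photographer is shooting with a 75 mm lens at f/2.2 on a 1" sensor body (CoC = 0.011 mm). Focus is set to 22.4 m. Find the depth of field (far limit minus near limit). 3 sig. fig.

4.34 m

Hyperfocal distance H = f²/(N·c) + f = 75²/(2.2 × 0.011) + 75 = 5625/0.0242 + 75 ≈ 232513.0 mm ≈ 232.5 m.
Near limit Dn = s·(H − f)/(H + s − 2f) = 22400 × (232513.0 − 75) / (232513.0 + 22400 − 2 × 75) = 22400 × 232438.0 / 254763.0 ≈ 20437.1 mm.
Far limit Df = s·(H − f)/(H − s) = 22400 × (232513.0 − 75) / (232513.0 − 22400) = 22400 × 232438.0 / 210113.0 ≈ 24780.1 mm.
Depth of field = Df − Dn = 24780.1 − 20437.1 ≈ 4343.0 mm ≈ 4.34 m.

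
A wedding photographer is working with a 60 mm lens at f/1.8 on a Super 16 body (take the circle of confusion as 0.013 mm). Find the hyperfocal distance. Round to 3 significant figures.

Hyperfocal distance H = f²/(N·c) + f = 60²/(1.8 × 0.013) + 60 = 3600/0.0234 + 60 ≈ 153906.2 mm ≈ 154 m.

154 m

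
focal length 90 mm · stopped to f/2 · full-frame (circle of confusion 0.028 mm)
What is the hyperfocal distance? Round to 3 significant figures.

Hyperfocal distance H = f²/(N·c) + f = 90²/(2 × 0.028) + 90 = 8100/0.056 + 90 ≈ 144732.9 mm ≈ 145 m.

145 m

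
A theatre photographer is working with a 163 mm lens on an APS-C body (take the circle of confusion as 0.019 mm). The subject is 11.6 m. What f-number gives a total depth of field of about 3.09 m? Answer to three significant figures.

Write h = H − f = f²/(N·c). The thin-lens limits are Dn = s·h/(h + (s−f)) and Df = s·h/(h − (s−f)), so DoF = Df − Dn = 2·s·(s−f)·h / (h² − (s−f)²).
That is a quadratic in h: DoF·h² − 2·s·(s−f)·h − DoF·(s−f)² = 0 ⇒ h = (s−f)·(s + √(s² + DoF²)) / DoF = 11437 × (11600 + √(11600² + 3090²)) / 3090 = 11437 × (11600 + 12004.5) / 3090 ≈ 87367 mm.
Then N = f²/(c·h) = 163² / (0.019 × 87367) = 26569 / 1660.0 ≈ 16.

f/16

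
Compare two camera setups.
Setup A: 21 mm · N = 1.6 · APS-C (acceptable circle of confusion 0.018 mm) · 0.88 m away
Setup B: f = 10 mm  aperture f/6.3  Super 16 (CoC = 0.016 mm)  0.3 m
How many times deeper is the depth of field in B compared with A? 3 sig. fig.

Setup A: H = 21²/(1.6×0.018) + 21 ≈ 15333.5 mm; DoF = Df − Dn = 932.300 − 833.256 ≈ 99.044 mm.
Setup B: H = 10²/(6.3×0.016) + 10 ≈ 1002.1 mm; DoF = Df − Dn = 423.92 − 232.14 ≈ 191.78 mm.
Ratio = 191.78 / 99.044 ≈ 1.94.

1.94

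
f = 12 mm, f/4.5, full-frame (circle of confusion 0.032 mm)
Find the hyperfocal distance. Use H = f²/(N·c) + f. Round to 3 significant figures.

Hyperfocal distance H = f²/(N·c) + f = 12²/(4.5 × 0.032) + 12 = 144/0.144 + 12 ≈ 1012.0 mm ≈ 1.01 m.

1.01 m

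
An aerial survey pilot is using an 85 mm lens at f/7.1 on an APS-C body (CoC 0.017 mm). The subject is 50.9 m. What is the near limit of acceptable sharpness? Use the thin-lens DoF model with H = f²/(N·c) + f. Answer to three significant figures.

27.5 m

Hyperfocal distance H = f²/(N·c) + f = 85²/(7.1 × 0.017) + 85 = 7225/0.1207 + 85 ≈ 59944.2 mm ≈ 59.94 m.
Near limit Dn = s·(H − f)/(H + s − 2f) = 50900 × (59944.2 − 85) / (59944.2 + 50900 − 2 × 85) = 50900 × 59859.2 / 110674.2 ≈ 27530 mm ≈ 27.5 m.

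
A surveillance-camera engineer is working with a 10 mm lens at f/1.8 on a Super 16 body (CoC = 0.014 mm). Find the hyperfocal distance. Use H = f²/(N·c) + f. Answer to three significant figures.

Hyperfocal distance H = f²/(N·c) + f = 10²/(1.8 × 0.014) + 10 = 100/0.0252 + 10 ≈ 3978.3 mm ≈ 3.98 m.

3.98 m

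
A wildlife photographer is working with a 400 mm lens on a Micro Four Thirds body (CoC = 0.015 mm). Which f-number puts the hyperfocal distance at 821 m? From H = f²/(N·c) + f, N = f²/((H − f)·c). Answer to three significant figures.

Rearrange H = f²/(N·c) + f for N: N = f² / ((H − f)·c).
N = 400² / ((821000 − 400) × 0.015) = 160000 / 12309 ≈ 13.

f/13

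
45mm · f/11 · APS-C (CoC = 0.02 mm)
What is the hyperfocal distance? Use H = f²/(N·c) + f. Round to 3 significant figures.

Hyperfocal distance H = f²/(N·c) + f = 45²/(11 × 0.02) + 45 = 2025/0.22 + 45 ≈ 9249.5 mm ≈ 9.25 m.

9.25 m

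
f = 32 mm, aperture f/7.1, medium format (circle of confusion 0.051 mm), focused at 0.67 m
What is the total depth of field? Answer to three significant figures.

319 mm

Hyperfocal distance H = f²/(N·c) + f = 32²/(7.1 × 0.051) + 32 = 1024/0.3621 + 32 ≈ 2859.9 mm ≈ 2.860 m.
Near limit Dn = s·(H − f)/(H + s − 2f) = 670 × (2859.9 − 32) / (2859.9 + 670 − 2 × 32) = 670 × 2827.9 / 3465.9 ≈ 546.67 mm.
Far limit Df = s·(H − f)/(H − s) = 670 × (2859.9 − 32) / (2859.9 − 670) = 670 × 2827.9 / 2189.9 ≈ 865.19 mm.
Depth of field = Df − Dn = 865.19 − 546.67 ≈ 318.52 mm.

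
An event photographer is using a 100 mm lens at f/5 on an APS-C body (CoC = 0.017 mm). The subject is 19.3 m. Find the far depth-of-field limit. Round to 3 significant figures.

23.1 m

Hyperfocal distance H = f²/(N·c) + f = 100²/(5 × 0.017) + 100 = 10000/0.085 + 100 ≈ 117747.1 mm ≈ 117.7 m.
Far limit Df = s·(H − f)/(H − s) = 19300 × (117747.1 − 100) / (117747.1 − 19300) = 19300 × 117647.1 / 98447.1 ≈ 23064 mm ≈ 23.1 m.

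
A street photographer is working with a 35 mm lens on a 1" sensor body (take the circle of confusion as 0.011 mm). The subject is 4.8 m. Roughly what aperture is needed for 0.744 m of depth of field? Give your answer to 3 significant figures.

f/1.80

Write h = H − f = f²/(N·c). The thin-lens limits are Dn = s·h/(h + (s−f)) and Df = s·h/(h − (s−f)), so DoF = Df − Dn = 2·s·(s−f)·h / (h² − (s−f)²).
That is a quadratic in h: DoF·h² − 2·s·(s−f)·h − DoF·(s−f)² = 0 ⇒ h = (s−f)·(s + √(s² + DoF²)) / DoF = 4765 × (4800 + √(4800² + 744²)) / 744 = 4765 × (4800 + 4857.32) / 744 ≈ 61851 mm.
Then N = f²/(c·h) = 35² / (0.011 × 61851) = 1225 / 680.36 ≈ 1.80.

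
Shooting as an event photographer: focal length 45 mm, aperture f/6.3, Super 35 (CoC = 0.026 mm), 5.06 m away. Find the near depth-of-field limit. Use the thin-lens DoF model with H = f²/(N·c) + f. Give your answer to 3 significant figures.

3.60 m

Hyperfocal distance H = f²/(N·c) + f = 45²/(6.3 × 0.026) + 45 = 2025/0.1638 + 45 ≈ 12407.6 mm ≈ 12.41 m.
Near limit Dn = s·(H − f)/(H + s − 2f) = 5060 × (12407.6 − 45) / (12407.6 + 5060 − 2 × 45) = 5060 × 12362.6 / 17377.6 ≈ 3599.7 mm ≈ 3.60 m.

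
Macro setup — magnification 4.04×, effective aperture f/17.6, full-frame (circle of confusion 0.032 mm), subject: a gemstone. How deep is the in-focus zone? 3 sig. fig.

At magnification m, DoF ≈ 2·N_eff·c/m² = 2 × 17.6 × 0.032 / 4.04² = 1.126 / 16.32 ≈ 0.069 mm.

0.0690 mm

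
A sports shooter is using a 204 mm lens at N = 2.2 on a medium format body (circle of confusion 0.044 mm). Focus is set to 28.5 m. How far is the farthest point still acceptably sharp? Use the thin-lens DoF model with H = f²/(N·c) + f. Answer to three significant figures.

Hyperfocal distance H = f²/(N·c) + f = 204²/(2.2 × 0.044) + 204 = 41616/0.0968 + 204 ≈ 430121.4 mm ≈ 430.1 m.
Far limit Df = s·(H − f)/(H − s) = 28500 × (430121.4 − 204) / (430121.4 − 28500) = 28500 × 429917.4 / 401621.4 ≈ 30508 mm ≈ 30.5 m.

30.5 m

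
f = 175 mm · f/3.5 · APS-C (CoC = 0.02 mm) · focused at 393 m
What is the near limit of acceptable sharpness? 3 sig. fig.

207 m

Hyperfocal distance H = f²/(N·c) + f = 175²/(3.5 × 0.02) + 175 = 30625/0.07 + 175 ≈ 437675.0 mm ≈ 437.7 m.
Near limit Dn = s·(H − f)/(H + s − 2f) = 393000 × (437675.0 − 175) / (437675.0 + 393000 − 2 × 175) = 393000 × 437500.0 / 830325.0 ≈ 207073 mm ≈ 207 m.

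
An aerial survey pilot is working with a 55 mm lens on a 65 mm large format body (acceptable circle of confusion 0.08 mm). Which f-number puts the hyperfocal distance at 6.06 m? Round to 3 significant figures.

f/6.30

Rearrange H = f²/(N·c) + f for N: N = f² / ((H − f)·c).
N = 55² / ((6060 − 55) × 0.08) = 3025 / 480.4 ≈ 6.30.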